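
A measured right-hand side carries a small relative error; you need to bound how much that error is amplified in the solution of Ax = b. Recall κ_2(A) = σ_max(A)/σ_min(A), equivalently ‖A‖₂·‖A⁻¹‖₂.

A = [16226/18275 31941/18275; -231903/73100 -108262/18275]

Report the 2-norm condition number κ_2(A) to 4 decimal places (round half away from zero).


M = AᵀA = [92786449/8549776 21743505/1068722; 21743505/1068722 20385421/534361]. tr(M)=1449665/29584, det(M)=2401/29584
char-poly roots: 49 and 49/29584
σ_max=√49=7, σ_min=√(49/29584)=(7/172) → κ = 172.0000

172.0000


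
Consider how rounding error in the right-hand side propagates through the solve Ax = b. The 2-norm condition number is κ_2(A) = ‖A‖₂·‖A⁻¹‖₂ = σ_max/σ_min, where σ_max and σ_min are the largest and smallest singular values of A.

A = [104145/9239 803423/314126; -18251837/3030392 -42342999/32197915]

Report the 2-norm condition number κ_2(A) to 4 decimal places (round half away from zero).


form AᵀA = [1500005093268169/9183275673664 210935680803639/5739547296040; 210935680803639/5739547296040 118679491976461/14348868240100] with trace 23437834148321/136574593600 and determinant 7362498025/21851934976
eigenvalues of AᵀA: λ = (tr ± √(tr²−4·det))/2 = 17161/100, 10725625/5462983744
σ_max=√(17161/100)=(131/10), σ_min=√(10725625/5462983744)=(3275/73912) → κ = 295.6480

295.6480


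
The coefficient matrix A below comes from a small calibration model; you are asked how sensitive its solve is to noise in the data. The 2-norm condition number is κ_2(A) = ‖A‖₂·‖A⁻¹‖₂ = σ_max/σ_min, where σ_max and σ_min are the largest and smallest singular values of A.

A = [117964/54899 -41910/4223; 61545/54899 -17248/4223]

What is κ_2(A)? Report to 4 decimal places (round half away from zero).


51.5000

AᵀA = [104753209/17833729 -461953800/17833729; -461953800/17833729 2053941604/17833729]; tr = 1284173/10609, det = 58564/10609
char-poly roots: 121 and 484/10609
κ = σ_max/σ_min = 11/(22/103) = 51.5000


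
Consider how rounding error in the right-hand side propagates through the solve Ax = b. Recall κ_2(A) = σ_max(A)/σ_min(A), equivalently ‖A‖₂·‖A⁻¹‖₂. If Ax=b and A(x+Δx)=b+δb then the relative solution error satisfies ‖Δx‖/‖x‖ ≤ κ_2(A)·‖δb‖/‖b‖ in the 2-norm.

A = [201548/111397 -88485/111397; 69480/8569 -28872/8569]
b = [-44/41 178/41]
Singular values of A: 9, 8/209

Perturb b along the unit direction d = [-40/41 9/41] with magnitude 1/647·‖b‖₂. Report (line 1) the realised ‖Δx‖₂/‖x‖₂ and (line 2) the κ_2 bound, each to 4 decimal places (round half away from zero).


0.0035
0.3634

σ_max = 9, σ_min = 8/209
κ = σ_max/σ_min = 9/(8/209) = 235.1250
perturbation bound = 235.1250·1/647 = 0.3634
solve Ax = b  →  x = [20.5064 48.0598]
‖b‖₂ = 4.4721 and ‖x‖₂ = 52.2519
re-solving with b+δb shifts x by Δx of norm 0.1806
dividing the unrounded norms, ‖Δx‖/‖x‖ = 0.0035
realised/bound (from unrounded values) ≈ 0.0095


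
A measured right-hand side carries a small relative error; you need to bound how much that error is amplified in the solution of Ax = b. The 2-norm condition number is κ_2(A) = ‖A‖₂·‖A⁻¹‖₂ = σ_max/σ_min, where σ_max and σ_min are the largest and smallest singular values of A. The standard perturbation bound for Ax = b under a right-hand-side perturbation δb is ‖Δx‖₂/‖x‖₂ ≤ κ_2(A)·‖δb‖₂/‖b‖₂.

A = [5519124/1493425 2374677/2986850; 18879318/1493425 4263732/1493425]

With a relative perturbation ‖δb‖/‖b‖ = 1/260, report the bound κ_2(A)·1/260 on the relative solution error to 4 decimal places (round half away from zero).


form AᵀA = [619023004596/3568509169 139279073130/3568509169; 139279073130/3568509169 125370773001/14274036676] with trace 1547568585/8491396 and determinant 531441/2122849
solving λ² − 1547568585/8491396·λ + 531441/2122849 = 0 gives λ = 729/4, 2916/2122849
κ_2(A) = √(λ_max/λ_min) = √((729/4) / (2916/2122849)) = 364.2500
worst-case relative error ≤ 364.2500 × 1/260 = 1.4010

1.4010


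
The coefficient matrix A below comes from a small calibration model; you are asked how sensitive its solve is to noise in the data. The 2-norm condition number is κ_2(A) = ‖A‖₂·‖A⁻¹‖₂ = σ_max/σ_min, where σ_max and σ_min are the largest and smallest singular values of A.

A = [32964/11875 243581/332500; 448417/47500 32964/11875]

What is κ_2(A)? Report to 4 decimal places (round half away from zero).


133.0000

AᵀA = [349542097/3610000 44600292/1579375; 44600292/1579375 1457993497/176890000]; tr = 14868445/141512, det = 2825761/4528384
solving λ² − 14868445/141512·λ + 2825761/4528384 = 0 gives λ = 1681/16, 1681/283024
κ_2(A) = √(λ_max/λ_min) = √((1681/16) / (1681/283024)) = 133.0000


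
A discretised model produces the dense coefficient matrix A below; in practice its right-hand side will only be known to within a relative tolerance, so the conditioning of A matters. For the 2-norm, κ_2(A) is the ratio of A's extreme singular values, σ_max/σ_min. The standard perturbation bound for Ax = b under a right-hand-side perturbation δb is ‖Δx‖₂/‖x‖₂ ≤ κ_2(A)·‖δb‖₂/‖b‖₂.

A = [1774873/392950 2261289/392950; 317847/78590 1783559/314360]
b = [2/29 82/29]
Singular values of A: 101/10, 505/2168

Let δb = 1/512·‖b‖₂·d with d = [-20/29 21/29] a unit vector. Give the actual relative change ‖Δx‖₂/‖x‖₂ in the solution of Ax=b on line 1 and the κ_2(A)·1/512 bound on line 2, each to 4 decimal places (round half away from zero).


0.0028
0.0847

from the listed singular values, σ₁ = 101/10, σ_n = 505/2168
κ_2(A) = (101/10) / (505/2168) = 43.3600
bound on ‖Δx‖/‖x‖: κ·ε = 43.3600·1/512 = 0.0847
solve Ax = b  →  x = [-6.7501 5.3101]
‖b‖ = 2.8284, ‖x‖ = 8.5884
δb = ε·‖b‖·d = [-0.0038 0.0040]; solving A·Δx = δb gives ‖Δx‖ = 0.0237
realised ‖Δx‖/‖x‖ = 0.0028
realised/bound (from unrounded values) ≈ 0.0326


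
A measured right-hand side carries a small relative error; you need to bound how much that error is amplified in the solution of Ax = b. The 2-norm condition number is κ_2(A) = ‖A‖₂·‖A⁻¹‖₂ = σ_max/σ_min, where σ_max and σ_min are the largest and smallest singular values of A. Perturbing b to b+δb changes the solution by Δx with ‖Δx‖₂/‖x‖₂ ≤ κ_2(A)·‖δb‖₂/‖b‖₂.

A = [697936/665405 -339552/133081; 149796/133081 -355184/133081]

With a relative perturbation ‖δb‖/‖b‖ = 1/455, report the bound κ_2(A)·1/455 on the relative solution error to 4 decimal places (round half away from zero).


M = AᵀA = [1246237456/526473025 -598110912/105294605; -598110912/105294605 287100160/21058921]. tr(M)=49844624/3115225, det(M)=16384/3115225
char-poly roots: 16 and 1024/3115225
so κ_2 = √(16 / (1024/3115225)) = 220.6250
κ_2(A)·‖δb‖/‖b‖ = 0.4849

0.4849


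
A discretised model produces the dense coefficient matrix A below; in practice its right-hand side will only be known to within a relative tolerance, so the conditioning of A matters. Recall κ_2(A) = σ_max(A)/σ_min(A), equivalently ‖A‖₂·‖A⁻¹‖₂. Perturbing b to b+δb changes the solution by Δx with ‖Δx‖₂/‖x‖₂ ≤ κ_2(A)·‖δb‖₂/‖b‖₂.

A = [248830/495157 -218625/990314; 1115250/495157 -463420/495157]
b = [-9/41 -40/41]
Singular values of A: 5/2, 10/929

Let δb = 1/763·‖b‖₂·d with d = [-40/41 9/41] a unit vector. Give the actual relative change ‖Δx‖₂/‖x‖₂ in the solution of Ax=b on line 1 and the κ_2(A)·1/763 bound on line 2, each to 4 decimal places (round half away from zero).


0.3044
0.3044

largest singular value 5/2, smallest 10/929
condition number: (5/2) ÷ (10/929) = 232.2500
κ_2(A)·‖δb‖/‖b‖ = 0.3044
solve Ax = b  →  x = [-0.3692 0.1538]
‖b‖ = 1.0000, ‖x‖ = 0.4000
re-solving with b+δb shifts x by Δx of norm 0.1218
relative error = 0.3044
realised/bound = 1 exactly: the bound is attained for this b and d


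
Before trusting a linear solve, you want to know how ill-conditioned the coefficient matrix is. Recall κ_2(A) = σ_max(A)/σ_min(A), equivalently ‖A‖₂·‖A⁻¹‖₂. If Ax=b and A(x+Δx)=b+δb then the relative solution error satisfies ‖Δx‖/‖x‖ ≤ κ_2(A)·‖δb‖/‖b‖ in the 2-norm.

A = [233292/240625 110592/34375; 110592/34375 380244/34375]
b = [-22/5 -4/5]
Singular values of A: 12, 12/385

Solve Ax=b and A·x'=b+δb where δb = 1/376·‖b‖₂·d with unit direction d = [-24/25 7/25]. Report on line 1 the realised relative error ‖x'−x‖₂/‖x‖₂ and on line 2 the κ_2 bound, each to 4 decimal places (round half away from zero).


largest singular value 12, smallest 12/385
condition number: 12 ÷ (12/385) = 385.0000
bound on ‖Δx‖/‖x‖: κ·ε = 385.0000·1/376 = 1.0239
solve Ax = b  →  x = [-123.2467 35.7733]
‖b‖₂ = 4.4721 and ‖x‖₂ = 128.3334
re-solving with b+δb shifts x by Δx of norm 0.3816
realised ‖Δx‖/‖x‖ = 0.0030
tightness: 0.0030 against a bound of 1.0239 (unrounded ratio ≈ 0.0029)

0.0030
1.0239


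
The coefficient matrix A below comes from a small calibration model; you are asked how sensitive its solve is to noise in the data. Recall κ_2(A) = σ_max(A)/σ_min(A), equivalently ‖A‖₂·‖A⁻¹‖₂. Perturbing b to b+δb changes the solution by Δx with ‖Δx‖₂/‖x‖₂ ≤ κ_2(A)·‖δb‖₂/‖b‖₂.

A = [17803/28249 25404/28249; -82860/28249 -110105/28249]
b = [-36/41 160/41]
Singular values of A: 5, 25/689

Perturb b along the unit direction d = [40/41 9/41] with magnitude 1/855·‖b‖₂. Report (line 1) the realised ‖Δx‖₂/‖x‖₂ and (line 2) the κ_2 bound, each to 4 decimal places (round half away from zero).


largest singular value 5, smallest 25/689
κ = σ_max/σ_min = 5/(25/689) = 137.8000
κ_2(A)·‖δb‖/‖b‖ = 0.1612
solve Ax = b  →  x = [-0.4800 -0.6400]
‖b‖ = 4.0000, ‖x‖ = 0.8000
δb = ε·‖b‖·d = [0.0046 0.0010]; solving A·Δx = δb gives ‖Δx‖ = 0.1289
realised ‖Δx‖/‖x‖ = 0.1612
so the bound is sharp here: realised error equals the bound

0.1612
0.1612


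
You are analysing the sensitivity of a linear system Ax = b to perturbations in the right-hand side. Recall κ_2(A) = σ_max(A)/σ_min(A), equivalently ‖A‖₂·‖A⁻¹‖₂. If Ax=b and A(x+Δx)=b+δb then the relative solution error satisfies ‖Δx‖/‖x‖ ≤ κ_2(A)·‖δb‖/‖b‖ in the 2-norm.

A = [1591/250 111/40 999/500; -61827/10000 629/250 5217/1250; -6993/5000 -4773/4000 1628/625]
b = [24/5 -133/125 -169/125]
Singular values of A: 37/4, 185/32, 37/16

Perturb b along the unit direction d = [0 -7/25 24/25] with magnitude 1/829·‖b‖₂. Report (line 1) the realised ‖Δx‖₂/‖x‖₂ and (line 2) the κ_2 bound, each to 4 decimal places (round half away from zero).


0.0033
0.0048

largest singular value 37/4, smallest 37/16
κ = σ_max/σ_min = (37/4)/(37/16) = 4.0000
κ_2(A)·‖δb‖/‖b‖ = 0.0048
solve Ax = b  →  x = [0.4587 0.6573 0.0284]
‖b‖₂ = 5.0990 and ‖x‖₂ = 0.8020
δb = ε·‖b‖·d = [0.0000 -0.0017 0.0059]; solving A·Δx = δb gives ‖Δx‖ = 0.0027
relative error = 0.0033
realised/bound (from unrounded values) ≈ 0.6873


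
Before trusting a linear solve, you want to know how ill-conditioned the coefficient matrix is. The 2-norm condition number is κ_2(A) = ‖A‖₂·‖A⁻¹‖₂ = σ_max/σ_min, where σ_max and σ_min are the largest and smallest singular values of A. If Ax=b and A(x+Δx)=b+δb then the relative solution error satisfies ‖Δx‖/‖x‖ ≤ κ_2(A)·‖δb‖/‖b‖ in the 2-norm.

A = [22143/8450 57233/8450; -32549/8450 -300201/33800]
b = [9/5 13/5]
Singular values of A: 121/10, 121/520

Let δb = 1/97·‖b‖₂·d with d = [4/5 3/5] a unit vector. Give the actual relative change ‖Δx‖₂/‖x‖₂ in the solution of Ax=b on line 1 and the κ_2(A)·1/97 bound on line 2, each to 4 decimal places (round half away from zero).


from the listed singular values, σ₁ = 121/10, σ_n = 121/520
κ_2(A) = (121/10) / (121/520) = 52.0000
worst-case relative error ≤ 52.0000 × 1/97 = 0.5361
solve Ax = b  →  x = [-11.9326 4.8824]
‖b‖₂ = 3.1623 and ‖x‖₂ = 12.8928
δb = ε·‖b‖·d = [0.0261 0.0196]; solving A·Δx = δb gives ‖Δx‖ = 0.1401
dividing the unrounded norms, ‖Δx‖/‖x‖ = 0.0109
so the bound overstates the realised error by a factor of ≈ 49.3325 (computed from the unrounded values)

0.0109
0.5361


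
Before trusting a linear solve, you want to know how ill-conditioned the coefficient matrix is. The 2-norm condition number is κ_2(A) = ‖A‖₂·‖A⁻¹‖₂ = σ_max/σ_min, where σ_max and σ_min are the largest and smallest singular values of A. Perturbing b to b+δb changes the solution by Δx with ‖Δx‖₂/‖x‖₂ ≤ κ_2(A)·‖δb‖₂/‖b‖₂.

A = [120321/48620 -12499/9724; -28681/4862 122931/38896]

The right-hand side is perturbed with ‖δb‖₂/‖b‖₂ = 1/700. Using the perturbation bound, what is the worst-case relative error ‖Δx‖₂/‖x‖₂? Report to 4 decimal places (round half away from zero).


M = AᵀA = [33671117/822800 -7182981/329120; -7182981/329120 6130049/526592]. tr(M)=40705241/774400, det(M)=707281/12390400
λ_max, λ_min = (40705241/774400 ± √1656779715266481/599695360000)/2 = 841/16, 841/774400
κ = σ_max/σ_min = (29/4)/(29/880) = 220.0000
κ_2(A)·‖δb‖/‖b‖ = 0.3143

0.3143


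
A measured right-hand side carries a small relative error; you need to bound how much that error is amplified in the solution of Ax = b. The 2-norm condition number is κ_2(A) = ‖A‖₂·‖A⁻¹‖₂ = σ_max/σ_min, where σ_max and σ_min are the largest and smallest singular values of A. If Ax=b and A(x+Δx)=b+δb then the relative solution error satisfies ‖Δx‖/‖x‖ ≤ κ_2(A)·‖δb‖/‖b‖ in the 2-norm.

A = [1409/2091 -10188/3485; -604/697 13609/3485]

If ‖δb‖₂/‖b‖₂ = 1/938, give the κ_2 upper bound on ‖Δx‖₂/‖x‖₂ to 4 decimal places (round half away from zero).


0.2719

AᵀA = [5268625/4372281 -2600960/485809; -2600960/485809 11560009/485809]; tr = 65026/2601, det = 25/2601
eigenvalues of AᵀA: λ = (tr ± √(tr²−4·det))/2 = 25, 1/2601
κ_2(A) = √(λ_max/λ_min) = √(25 / (1/2601)) = 255.0000
κ_2(A)·‖δb‖/‖b‖ = 0.2719


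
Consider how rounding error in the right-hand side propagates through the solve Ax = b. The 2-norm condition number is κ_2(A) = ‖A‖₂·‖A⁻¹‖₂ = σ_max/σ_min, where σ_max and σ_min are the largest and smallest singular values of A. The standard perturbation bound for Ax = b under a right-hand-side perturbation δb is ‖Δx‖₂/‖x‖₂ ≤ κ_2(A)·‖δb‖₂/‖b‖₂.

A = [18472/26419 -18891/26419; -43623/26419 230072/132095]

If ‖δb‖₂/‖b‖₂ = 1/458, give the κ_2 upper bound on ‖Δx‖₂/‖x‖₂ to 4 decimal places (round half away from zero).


0.3978

AᵀA = [2244180913/697963561 -11781203616/3489817805; -11781203616/3489817805 61854872209/17449089025]; tr = 140260874/20748025, det = 28561/20748025
eigenvalues of AᵀA: λ = (tr ± √(tr²−4·det))/2 = 169/25, 169/829921
κ = σ_max/σ_min = (13/5)/(13/911) = 182.2000
worst-case relative error ≤ 182.2000 × 1/458 = 0.3978


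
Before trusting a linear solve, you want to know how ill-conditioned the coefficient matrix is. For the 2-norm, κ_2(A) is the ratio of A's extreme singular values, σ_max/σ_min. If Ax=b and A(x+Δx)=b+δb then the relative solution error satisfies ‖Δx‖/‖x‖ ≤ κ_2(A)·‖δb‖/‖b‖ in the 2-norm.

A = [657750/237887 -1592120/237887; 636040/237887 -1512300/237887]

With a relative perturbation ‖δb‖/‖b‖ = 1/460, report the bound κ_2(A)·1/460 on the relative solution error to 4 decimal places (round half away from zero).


0.6859

M = AᵀA = [995460100/67289209 -2388942000/67289209; -2388942000/67289209 5733528400/67289209]. tr(M)=39816500/398161, det(M)=40000/398161
solving λ² − 39816500/398161·λ + 40000/398161 = 0 gives λ = 100, 400/398161
κ = σ_max/σ_min = 10/(20/631) = 315.5000
bound on ‖Δx‖/‖x‖: κ·ε = 315.5000·1/460 = 0.6859


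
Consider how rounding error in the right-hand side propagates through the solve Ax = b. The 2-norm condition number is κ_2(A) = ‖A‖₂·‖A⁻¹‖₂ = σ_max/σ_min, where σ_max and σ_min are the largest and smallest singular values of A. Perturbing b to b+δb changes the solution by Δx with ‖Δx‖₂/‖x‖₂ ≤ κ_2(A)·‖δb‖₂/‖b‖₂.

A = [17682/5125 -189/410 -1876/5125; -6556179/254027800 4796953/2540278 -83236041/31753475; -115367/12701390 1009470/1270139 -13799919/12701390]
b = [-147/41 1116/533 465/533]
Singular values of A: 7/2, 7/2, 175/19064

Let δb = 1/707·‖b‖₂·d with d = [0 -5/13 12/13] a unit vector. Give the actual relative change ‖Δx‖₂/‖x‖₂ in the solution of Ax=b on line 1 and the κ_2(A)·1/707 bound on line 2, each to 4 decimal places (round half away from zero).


largest singular value 7/2, smallest 175/19064
κ = σ_max/σ_min = (7/2)/(175/19064) = 381.2800
worst-case relative error ≤ 381.2800 × 1/707 = 0.5393
solve Ax = b  →  x = [-1.0149 0.5143 -0.4183]
‖b‖ = 4.2426, ‖x‖ = 1.2122
δb = ε·‖b‖·d = [0.0000 -0.0023 0.0055]; solving A·Δx = δb gives ‖Δx‖ = 0.6537
dividing the unrounded norms, ‖Δx‖/‖x‖ = 0.5393
so the bound is sharp here: realised error equals the bound

0.5393
0.5393


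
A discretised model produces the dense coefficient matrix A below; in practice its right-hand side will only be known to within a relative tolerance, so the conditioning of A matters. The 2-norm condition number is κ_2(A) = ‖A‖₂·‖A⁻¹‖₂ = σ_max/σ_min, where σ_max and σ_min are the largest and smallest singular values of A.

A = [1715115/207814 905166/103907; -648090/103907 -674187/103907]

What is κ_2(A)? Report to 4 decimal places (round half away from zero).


286.6400

AᵀA = [4621702055625/43186658596 1213165744875/10796664649; 1213165744875/10796664649 1273853598525/10796664649]; tr = 11554240725/51351556, det = 31640625/51351556
eigenvalues of AᵀA: λ = (tr ± √(tr²−4·det))/2 = 225, 140625/51351556
κ = σ_max/σ_min = 15/(375/7166) = 286.6400


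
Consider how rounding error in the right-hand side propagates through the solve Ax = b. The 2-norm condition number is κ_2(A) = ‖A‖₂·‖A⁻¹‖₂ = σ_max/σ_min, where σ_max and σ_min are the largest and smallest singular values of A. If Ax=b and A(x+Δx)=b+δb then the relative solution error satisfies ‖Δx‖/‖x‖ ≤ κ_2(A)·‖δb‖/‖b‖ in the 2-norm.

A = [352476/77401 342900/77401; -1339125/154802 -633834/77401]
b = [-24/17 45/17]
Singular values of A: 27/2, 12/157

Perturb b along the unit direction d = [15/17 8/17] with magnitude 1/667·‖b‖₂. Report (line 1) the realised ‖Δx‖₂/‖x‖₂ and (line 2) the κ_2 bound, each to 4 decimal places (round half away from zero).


0.2648
0.2648

σ_max = 27/2, σ_min = 12/157
κ = σ_max/σ_min = (27/2)/(12/157) = 176.6250
bound on ‖Δx‖/‖x‖: κ·ε = 176.6250·1/667 = 0.2648
solve Ax = b  →  x = [-0.1609 -0.1533]
‖b‖ = 3.0000, ‖x‖ = 0.2222
Δx = A⁻¹·δb where δb = 1/667·3.0000·d; ‖Δx‖ = 0.0588
dividing the unrounded norms, ‖Δx‖/‖x‖ = 0.2648
tightness: 0.2648 against a bound of 0.2648; the bound is attained (ratio 1)


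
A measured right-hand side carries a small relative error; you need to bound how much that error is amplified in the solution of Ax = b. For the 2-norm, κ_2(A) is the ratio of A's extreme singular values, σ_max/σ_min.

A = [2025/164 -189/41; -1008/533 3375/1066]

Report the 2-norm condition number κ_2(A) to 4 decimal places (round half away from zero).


6.0000

AᵀA = [421929/2704 -42525/676; -42525/676 21141/676]; tr = 2997/16, det = 59049/64
solving λ² − 2997/16·λ + 59049/64 = 0 gives λ = 729/4, 81/16
so κ_2 = √((729/4) / (81/16)) = 6.0000


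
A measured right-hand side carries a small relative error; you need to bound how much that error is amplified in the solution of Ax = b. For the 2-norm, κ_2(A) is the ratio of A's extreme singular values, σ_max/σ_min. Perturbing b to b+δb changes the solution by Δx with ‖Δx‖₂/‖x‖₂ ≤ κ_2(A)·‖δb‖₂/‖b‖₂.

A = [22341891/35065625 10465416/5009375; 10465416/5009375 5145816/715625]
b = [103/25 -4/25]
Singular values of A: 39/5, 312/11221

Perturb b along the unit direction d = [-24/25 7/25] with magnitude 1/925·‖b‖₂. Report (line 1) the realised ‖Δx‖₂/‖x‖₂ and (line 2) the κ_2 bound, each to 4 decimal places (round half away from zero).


largest singular value 39/5, smallest 312/11221
condition number: (39/5) ÷ (312/11221) = 280.5250
κ_2(A)·‖δb‖/‖b‖ = 0.3033
solve Ax = b  →  x = [138.1405 -40.1574]
‖b‖ = 4.1231, ‖x‖ = 143.8590
δb = ε·‖b‖·d = [-0.0043 0.0012]; solving A·Δx = δb gives ‖Δx‖ = 0.1603
realised ‖Δx‖/‖x‖ = 0.0011
so the bound overstates the realised error by a factor of ≈ 272.1493 (computed from the unrounded values)

0.0011
0.3033


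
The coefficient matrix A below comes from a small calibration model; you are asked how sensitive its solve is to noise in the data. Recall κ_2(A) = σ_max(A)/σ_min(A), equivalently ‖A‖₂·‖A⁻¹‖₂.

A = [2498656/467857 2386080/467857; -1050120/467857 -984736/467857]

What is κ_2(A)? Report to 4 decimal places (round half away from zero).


310.2500

AᵀA = [43467655744/1295208121 41396947200/1295208121; 41396947200/1295208121 39426525184/1295208121]; tr = 98566208/1540081, det = 65536/1540081
λ_max, λ_min = (98566208/1540081 ± √9714893636505600/2371849486561)/2 = 64, 1024/1540081
κ_2(A) = √(λ_max/λ_min) = √(64 / (1024/1540081)) = 310.2500


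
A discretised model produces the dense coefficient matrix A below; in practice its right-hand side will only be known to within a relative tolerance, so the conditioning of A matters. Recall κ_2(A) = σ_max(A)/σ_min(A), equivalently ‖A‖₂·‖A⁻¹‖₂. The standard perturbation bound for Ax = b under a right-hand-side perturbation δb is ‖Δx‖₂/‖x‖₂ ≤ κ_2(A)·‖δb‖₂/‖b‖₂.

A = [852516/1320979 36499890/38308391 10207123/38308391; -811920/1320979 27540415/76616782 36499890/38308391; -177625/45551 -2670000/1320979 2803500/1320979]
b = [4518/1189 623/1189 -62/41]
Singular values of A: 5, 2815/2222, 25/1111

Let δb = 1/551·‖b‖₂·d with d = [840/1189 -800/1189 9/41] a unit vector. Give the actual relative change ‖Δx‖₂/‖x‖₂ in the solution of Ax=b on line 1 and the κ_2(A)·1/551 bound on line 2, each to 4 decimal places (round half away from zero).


0.0037
0.4033

largest singular value 5, smallest 25/1111
κ = σ_max/σ_min = 5/(25/1111) = 222.2000
worst-case relative error ≤ 222.2000 × 1/551 = 0.4033
solve Ax = b  →  x = [53.6480 -47.1569 52.9484]
‖b‖₂ = 4.1231 and ‖x‖₂ = 88.9124
re-solving with b+δb shifts x by Δx of norm 0.3325
realised ‖Δx‖/‖x‖ = 0.0037
so the bound overstates the realised error by a factor of ≈ 107.8222 (computed from the unrounded values)


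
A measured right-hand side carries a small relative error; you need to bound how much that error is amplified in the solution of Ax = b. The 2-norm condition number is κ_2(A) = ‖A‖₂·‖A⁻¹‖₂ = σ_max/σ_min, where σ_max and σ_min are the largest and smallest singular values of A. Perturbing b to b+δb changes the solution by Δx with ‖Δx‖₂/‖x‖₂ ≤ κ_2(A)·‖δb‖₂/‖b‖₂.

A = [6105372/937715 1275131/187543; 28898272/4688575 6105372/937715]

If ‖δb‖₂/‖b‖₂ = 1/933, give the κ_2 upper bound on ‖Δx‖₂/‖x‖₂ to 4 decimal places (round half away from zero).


0.3735

form AᵀA = [2101069329424/26138805625 441216918324/5227761125; 441216918324/5227761125 92657008249/1045552225] with trace 5252668889/31080625 and determinant 7311616/31080625
char-poly roots: 169 and 43264/31080625
κ = σ_max/σ_min = 13/(208/5575) = 348.4375
bound on ‖Δx‖/‖x‖: κ·ε = 348.4375·1/933 = 0.3735


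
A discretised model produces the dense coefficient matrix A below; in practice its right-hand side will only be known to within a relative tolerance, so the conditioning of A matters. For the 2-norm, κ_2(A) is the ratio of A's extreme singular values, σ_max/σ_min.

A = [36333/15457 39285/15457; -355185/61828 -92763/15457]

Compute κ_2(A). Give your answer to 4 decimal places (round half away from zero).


AᵀA = [871466121/22619536 228741975/5654884; 228741975/5654884 60049026/1413721]; tr = 2178657/26896, det = 6561/26896
char-poly roots: 81 and 81/26896
σ_max=√81=9, σ_min=√(81/26896)=(9/164) → κ = 164.0000

164.0000


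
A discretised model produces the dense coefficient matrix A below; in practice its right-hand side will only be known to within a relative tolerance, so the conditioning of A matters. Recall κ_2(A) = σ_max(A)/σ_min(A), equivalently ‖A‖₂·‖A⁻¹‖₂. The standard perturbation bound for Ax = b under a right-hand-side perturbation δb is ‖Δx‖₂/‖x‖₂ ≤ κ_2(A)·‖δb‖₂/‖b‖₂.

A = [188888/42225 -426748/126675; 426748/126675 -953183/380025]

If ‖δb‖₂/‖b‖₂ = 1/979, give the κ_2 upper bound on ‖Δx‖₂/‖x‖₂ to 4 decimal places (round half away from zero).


0.3882

M = AᵀA = [20128877776/641862225 -45289484996/1925586675; -45289484996/1925586675 101903301241/5776760025]. tr(M)=11322528049/231070401, det(M)=3841600/231070401
solving λ² − 11322528049/231070401·λ + 3841600/231070401 = 0 gives λ = 49, 78400/231070401
so κ_2 = √(49 / (78400/231070401)) = 380.0250
bound on ‖Δx‖/‖x‖: κ·ε = 380.0250·1/979 = 0.3882


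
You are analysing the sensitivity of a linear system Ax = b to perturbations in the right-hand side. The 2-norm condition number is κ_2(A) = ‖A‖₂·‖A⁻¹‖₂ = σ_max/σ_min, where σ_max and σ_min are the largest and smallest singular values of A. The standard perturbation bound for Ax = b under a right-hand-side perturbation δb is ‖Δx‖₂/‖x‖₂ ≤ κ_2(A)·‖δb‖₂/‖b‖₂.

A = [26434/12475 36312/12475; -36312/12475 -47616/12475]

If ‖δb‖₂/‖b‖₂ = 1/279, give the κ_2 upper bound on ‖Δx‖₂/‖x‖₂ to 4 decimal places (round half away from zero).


AᵀA = [80692708/6225025 107556144/6225025; 107556144/6225025 143433792/6225025]; tr = 8965060/249001, det = 36864/249001
λ_max, λ_min = (8965060/249001 ± √80335584112144/62001498001)/2 = 36, 1024/249001
so κ_2 = √(36 / (1024/249001)) = 93.5625
bound on ‖Δx‖/‖x‖: κ·ε = 93.5625·1/279 = 0.3353

0.3353


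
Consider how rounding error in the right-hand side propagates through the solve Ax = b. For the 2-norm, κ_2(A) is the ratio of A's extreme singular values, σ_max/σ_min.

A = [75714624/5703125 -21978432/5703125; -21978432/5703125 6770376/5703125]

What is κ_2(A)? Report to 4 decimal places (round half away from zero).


228.1250

M = AᵀA = [9945209217024/52041015625 -2900625541632/52041015625; -2900625541632/52041015625 846223142976/52041015625]. tr(M)=17266291776/83265625, det(M)=1719926784/2081640625
eigenvalues of AᵀA: λ = (tr ± √(tr²−4·det))/2 = 5184/25, 331776/83265625
so κ_2 = √((5184/25) / (331776/83265625)) = 228.1250


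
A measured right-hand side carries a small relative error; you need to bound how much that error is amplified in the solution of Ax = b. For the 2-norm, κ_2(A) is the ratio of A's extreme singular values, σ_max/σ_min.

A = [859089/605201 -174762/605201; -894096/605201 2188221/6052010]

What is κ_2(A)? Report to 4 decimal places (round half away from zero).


AᵀA = [1828111257/435515161 -2055791178/2177575805; -2055791178/2177575805 9325192401/43551516100]; tr = 114298821/25908100, det = 194481/25908100
char-poly roots: 441/100 and 441/259081
κ = σ_max/σ_min = (21/10)/(21/509) = 50.9000

50.9000


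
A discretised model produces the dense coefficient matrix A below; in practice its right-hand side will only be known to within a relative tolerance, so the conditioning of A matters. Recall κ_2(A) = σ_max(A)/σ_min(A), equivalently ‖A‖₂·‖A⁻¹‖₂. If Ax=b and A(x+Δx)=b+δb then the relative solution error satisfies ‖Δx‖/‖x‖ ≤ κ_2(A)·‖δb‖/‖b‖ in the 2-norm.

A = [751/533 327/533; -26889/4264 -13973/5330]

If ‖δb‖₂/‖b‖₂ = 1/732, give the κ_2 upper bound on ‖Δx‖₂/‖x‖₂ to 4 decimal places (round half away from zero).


0.3825

AᵀA = [451585/10816 235197/13520; 235197/13520 122509/16900]; tr = 78401/1600, det = 49/1600
λ_max, λ_min = (78401/1600 ± √6146403201/2560000)/2 = 49, 1/1600
κ_2(A) = √(λ_max/λ_min) = √(49 / (1/1600)) = 280.0000
perturbation bound = 280.0000·1/732 = 0.3825


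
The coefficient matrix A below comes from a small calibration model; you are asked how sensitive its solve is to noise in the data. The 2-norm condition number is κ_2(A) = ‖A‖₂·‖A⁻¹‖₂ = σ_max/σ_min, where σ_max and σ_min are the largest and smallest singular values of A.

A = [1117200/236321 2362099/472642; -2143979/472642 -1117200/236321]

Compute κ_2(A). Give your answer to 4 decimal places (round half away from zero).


281.0000

M = AᵀA = [11402127601/265624804 2992978800/66406201; 2992978800/66406201 12570814561/265624804]. tr(M)=14252641/157922, det(M)=130321/1263376
eigenvalues of AᵀA: λ = (tr ± √(tr²−4·det))/2 = 361/4, 361/315844
so κ_2 = √((361/4) / (361/315844)) = 281.0000


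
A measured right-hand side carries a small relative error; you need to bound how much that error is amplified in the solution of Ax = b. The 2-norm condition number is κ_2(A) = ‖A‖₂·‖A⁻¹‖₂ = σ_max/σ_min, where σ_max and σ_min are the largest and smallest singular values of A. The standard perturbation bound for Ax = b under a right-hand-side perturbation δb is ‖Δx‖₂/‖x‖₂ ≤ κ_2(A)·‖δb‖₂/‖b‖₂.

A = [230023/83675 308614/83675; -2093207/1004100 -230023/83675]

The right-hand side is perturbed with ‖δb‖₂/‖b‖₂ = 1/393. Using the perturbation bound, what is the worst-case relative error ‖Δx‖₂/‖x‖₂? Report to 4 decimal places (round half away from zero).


form AᵀA = [480025565641/40328672400 53333822849/3360722700; 53333822849/3360722700 5926127261/280060225] with trace 53335515649/1613146896 and determinant 6996025/403286724
char-poly roots: 529/16 and 52900/100821681
κ = σ_max/σ_min = (23/4)/(230/10041) = 251.0250
worst-case relative error ≤ 251.0250 × 1/393 = 0.6387

0.6387


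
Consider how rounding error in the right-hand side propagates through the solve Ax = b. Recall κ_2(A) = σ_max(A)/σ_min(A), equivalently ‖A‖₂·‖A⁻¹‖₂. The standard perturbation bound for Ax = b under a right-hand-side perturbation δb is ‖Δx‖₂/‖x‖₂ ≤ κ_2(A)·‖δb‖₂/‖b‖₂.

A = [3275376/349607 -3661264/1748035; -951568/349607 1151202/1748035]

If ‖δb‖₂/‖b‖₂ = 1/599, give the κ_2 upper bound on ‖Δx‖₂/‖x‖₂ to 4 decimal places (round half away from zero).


0.3559

AᵀA = [283745600000/2981098889 -63841284000/2981098889; -63841284000/2981098889 14370848900/2981098889]; tr = 7271132900/72709729, det = 16000000/72709729
char-poly roots: 100 and 160000/72709729
κ = σ_max/σ_min = 10/(400/8527) = 213.1750
worst-case relative error ≤ 213.1750 × 1/599 = 0.3559


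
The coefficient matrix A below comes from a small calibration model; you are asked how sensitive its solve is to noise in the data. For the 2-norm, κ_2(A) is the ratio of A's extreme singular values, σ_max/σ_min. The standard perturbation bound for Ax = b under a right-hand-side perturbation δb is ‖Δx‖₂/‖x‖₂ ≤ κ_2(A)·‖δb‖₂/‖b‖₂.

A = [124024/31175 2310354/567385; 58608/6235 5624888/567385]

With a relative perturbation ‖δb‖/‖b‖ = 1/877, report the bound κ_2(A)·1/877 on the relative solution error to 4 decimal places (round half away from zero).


M = AᵀA = [101254394176/971880625 148835117232/1360632875; 148835117232/1360632875 43759882388/380977205]. tr(M)=12403627364/56625625, det(M)=1919140864/1415640625
solving λ² − 12403627364/56625625·λ + 1919140864/1415640625 = 0 gives λ = 5476/25, 350464/56625625
so κ_2 = √((5476/25) / (350464/56625625)) = 188.1250
κ_2(A)·‖δb‖/‖b‖ = 0.2145

0.2145


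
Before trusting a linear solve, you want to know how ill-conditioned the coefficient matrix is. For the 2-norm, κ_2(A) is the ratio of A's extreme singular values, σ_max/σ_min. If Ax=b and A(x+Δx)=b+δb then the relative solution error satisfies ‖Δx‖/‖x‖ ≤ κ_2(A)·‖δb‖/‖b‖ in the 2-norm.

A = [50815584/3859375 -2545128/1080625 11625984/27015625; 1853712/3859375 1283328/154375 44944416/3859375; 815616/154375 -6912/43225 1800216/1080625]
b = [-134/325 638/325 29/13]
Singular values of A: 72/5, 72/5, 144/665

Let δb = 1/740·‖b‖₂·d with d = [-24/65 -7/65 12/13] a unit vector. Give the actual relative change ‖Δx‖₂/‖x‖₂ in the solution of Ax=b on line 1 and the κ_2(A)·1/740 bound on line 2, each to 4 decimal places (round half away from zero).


0.0020
0.0899

largest singular value 72/5, smallest 144/665
κ_2(A) = (72/5) / (144/665) = 66.5000
perturbation bound = 66.5000·1/740 = 0.0899
solve Ax = b  →  x = [-1.5161 -7.3056 5.4461]
‖b‖₂ = 3.0000 and ‖x‖₂ = 9.2374
Δx = A⁻¹·δb where δb = 1/740·3.0000·d; ‖Δx‖ = 0.0187
realised ‖Δx‖/‖x‖ = 0.0020
tightness: 0.0020 against a bound of 0.0899 (unrounded ratio ≈ 0.0226)


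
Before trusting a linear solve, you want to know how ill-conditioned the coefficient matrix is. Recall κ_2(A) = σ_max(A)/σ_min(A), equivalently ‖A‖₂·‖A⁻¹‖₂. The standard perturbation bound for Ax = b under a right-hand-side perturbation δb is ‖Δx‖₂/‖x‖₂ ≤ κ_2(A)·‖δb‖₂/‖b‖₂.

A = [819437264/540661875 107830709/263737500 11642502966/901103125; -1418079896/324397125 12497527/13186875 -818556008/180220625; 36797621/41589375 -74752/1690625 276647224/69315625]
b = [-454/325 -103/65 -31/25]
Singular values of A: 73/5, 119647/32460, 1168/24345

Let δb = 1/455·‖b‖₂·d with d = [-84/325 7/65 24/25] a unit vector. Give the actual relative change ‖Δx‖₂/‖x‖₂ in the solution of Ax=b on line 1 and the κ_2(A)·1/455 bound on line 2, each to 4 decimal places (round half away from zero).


0.0054
0.6688

largest singular value 73/5, smallest 1168/24345
κ_2(A) = (73/5) / (1168/24345) = 304.3125
κ_2(A)·‖δb‖/‖b‖ = 0.6688
solve Ax = b  →  x = [6.1869 19.8577 -1.4623]
2-norm of b is 2.4495; of x, 20.8505
re-solving with b+δb shifts x by Δx of norm 0.1122
dividing the unrounded norms, ‖Δx‖/‖x‖ = 0.0054
so the bound overstates the realised error by a factor of ≈ 124.2778 (computed from the unrounded values)


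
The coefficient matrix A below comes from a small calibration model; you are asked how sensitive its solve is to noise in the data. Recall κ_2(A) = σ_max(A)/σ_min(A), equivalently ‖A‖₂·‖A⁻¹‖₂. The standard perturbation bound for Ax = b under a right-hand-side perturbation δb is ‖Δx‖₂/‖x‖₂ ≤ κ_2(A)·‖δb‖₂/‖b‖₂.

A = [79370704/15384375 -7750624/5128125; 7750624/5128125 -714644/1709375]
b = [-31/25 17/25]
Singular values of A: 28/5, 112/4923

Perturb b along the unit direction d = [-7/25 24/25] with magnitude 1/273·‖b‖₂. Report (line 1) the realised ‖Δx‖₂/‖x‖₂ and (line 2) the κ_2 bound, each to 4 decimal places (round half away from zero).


0.0052
0.9016

largest singular value 28/5, smallest 112/4923
condition number: (28/5) ÷ (112/4923) = 246.1500
κ_2(A)·‖δb‖/‖b‖ = 0.9016
solve Ax = b  →  x = [12.1361 42.2471]
2-norm of b is 1.4142; of x, 43.9557
with δb = [-0.0015 0.0050], A·Δx = δb → ‖Δx‖ = 0.2277
realised ‖Δx‖/‖x‖ = 0.0052
realised/bound (from unrounded values) ≈ 0.0057


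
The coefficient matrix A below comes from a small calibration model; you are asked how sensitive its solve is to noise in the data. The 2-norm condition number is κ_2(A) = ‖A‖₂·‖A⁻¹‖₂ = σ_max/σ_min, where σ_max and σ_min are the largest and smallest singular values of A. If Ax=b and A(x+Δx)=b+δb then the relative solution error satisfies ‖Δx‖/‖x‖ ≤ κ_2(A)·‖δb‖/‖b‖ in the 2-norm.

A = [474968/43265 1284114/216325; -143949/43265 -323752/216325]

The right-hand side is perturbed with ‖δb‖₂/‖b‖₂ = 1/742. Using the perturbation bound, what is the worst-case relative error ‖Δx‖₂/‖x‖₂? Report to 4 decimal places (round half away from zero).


0.0686

M = AᵀA = [9852636625/74874409 5252134680/74874409; 5252134680/74874409 2806022596/74874409]. tr(M)=43801589/259081, det(M)=2856100/259081
char-poly roots: 169 and 16900/259081
κ_2(A) = √(λ_max/λ_min) = √(169 / (16900/259081)) = 50.9000
κ_2(A)·‖δb‖/‖b‖ = 0.0686


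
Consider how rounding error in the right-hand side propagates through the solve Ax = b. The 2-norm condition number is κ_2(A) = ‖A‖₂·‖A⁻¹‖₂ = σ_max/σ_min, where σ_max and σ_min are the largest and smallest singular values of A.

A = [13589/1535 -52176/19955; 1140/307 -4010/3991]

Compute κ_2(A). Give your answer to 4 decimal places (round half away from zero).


122.8000

M = AᵀA = [217150921/2356225 -63331128/2356225; -63331128/2356225 18487204/2356225]. tr(M)=9425525/94249, det(M)=62500/94249
solving λ² − 9425525/94249·λ + 62500/94249 = 0 gives λ = 100, 625/94249
so κ_2 = √(100 / (625/94249)) = 122.8000


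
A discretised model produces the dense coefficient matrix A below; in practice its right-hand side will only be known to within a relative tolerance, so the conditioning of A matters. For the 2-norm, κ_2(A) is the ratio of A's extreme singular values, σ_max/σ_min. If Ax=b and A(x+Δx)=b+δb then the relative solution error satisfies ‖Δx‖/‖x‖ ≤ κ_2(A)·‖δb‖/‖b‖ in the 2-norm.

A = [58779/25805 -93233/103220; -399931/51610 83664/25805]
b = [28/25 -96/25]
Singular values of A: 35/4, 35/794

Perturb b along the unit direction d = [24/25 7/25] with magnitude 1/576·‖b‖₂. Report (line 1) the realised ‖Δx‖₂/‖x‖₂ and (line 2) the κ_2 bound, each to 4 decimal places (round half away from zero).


0.3446
0.3446

σ_max = 35/4, σ_min = 35/794
κ = σ_max/σ_min = (35/4)/(35/794) = 198.5000
perturbation bound = 198.5000·1/576 = 0.3446
solve Ax = b  →  x = [0.4220 -0.1758]
‖b‖₂ = 4.0000 and ‖x‖₂ = 0.4571
δb = ε·‖b‖·d = [0.0067 0.0019]; solving A·Δx = δb gives ‖Δx‖ = 0.1575
relative error = 0.3446
so the bound is sharp here: realised error equals the bound


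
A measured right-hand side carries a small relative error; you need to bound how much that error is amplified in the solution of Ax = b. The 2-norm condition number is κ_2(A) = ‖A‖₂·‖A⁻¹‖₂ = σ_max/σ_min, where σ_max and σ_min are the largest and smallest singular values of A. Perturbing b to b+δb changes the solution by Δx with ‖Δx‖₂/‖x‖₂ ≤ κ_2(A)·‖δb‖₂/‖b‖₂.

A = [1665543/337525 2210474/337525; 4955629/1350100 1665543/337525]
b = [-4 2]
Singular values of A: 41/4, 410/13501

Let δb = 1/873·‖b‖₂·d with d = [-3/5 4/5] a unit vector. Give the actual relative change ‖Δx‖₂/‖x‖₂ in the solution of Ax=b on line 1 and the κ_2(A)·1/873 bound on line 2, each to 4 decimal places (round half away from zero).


σ_max = 41/4, σ_min = 410/13501
κ_2(A) = (41/4) / (410/13501) = 337.5250
worst-case relative error ≤ 337.5250 × 1/873 = 0.3866
solve Ax = b  →  x = [-105.4907 78.8741]
‖b‖₂ = 4.4721 and ‖x‖₂ = 131.7172
Δx = A⁻¹·δb where δb = 1/873·4.4721·d; ‖Δx‖ = 0.1687
realised ‖Δx‖/‖x‖ = 0.0013
realised/bound (from unrounded values) ≈ 0.0033

0.0013
0.3866
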